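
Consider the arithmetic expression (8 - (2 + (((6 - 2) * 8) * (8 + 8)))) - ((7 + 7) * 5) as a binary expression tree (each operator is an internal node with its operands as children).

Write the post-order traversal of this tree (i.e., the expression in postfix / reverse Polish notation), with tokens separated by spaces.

Post-order on an expression tree gives postfix notation: for each operator, emit left operand, right operand, then the operator.

8 2 6 2 - 8 * 8 8 + * + - 7 7 + 5 * -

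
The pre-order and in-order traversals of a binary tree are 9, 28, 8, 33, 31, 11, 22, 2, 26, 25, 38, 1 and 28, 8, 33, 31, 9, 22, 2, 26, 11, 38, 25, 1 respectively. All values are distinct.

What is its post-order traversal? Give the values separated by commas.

31, 33, 8, 28, 26, 2, 22, 38, 1, 25, 11, 9

The first element of pre-order is the root; it splits in-order into left and right subtrees.
Root 9: left subtree has 4 nodes {28, 8, 33, 31}, right has 7 {22, 2, 26, 11, 38, 25, 1}.
  Root 28: left subtree has 0 nodes { }, right has 3 {8, 33, 31}.
    Root 8: left subtree has 0 nodes { }, right has 2 {33, 31}.
      Root 33: left subtree has 0 nodes { }, right has 1 {31}.
  Root 11: left subtree has 3 nodes {22, 2, 26}, right has 3 {38, 25, 1}.
    Root 22: left subtree has 0 nodes { }, right has 2 {2, 26}.
      Root 2: left subtree has 0 nodes { }, right has 1 {26}.
    Root 25: left subtree has 1 node {38}, right has 1 {1}.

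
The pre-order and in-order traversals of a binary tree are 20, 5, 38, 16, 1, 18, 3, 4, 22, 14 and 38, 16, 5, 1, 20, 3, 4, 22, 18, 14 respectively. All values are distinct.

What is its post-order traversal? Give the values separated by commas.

16, 38, 1, 5, 22, 4, 3, 14, 18, 20

The first element of pre-order is the root; it splits in-order into left and right subtrees.
Root 20: left subtree has 4 nodes {38, 16, 5, 1}, right has 5 {3, 4, 22, 18, 14}.
  Root 5: left subtree has 2 nodes {38, 16}, right has 1 {1}.
    Root 38: left subtree has 0 nodes { }, right has 1 {16}.
  Root 18: left subtree has 3 nodes {3, 4, 22}, right has 1 {14}.
    Root 3: left subtree has 0 nodes { }, right has 2 {4, 22}.
      Root 4: left subtree has 0 nodes { }, right has 1 {22}.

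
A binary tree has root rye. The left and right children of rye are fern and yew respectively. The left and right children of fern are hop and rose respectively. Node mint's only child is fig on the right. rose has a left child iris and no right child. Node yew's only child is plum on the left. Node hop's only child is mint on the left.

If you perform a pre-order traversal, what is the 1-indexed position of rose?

Pre-order visits the node, then its left subtree, then its right subtree.
Visit rye.
At rye: go left to fern.
  Visit fern.
  At fern: go left to hop.
    Visit hop.
    At hop: go left to mint.
      Visit mint.
      At mint: no left child.
      At mint: go right to fig.
        fig is a leaf — visit fig.
    At hop: no right child.
  At fern: go right to rose.
    Visit rose.
    At rose: go left to iris.
      iris is a leaf — visit iris.
    At rose: no right child.
At rye: go right to yew.
  Visit yew.
  At yew: go left to plum.
    plum is a leaf — visit plum.
  At yew: no right child.
Full pre-order sequence: rye, fern, hop, mint, fig, rose, iris, yew, plum.

6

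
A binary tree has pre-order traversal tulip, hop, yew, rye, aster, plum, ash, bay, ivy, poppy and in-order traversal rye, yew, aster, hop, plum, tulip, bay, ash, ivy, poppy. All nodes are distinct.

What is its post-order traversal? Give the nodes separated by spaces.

rye aster yew plum hop bay poppy ivy ash tulip

The first element of pre-order is the root; it splits in-order into left and right subtrees.
Root tulip: left subtree has 5 nodes {rye, yew, aster, hop, plum}, right has 4 {bay, ash, ivy, poppy}.
  Root hop: left subtree has 3 nodes {rye, yew, aster}, right has 1 {plum}.
    Root yew: left subtree has 1 node {rye}, right has 1 {aster}.
  Root ash: left subtree has 1 node {bay}, right has 2 {ivy, poppy}.
    Root ivy: left subtree has 0 nodes { }, right has 1 {poppy}.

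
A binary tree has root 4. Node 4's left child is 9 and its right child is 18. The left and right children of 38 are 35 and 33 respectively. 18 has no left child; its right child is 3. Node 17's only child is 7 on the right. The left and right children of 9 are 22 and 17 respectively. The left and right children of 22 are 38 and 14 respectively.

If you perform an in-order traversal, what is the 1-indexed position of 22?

In-order visits the left subtree, then the node, then the right subtree.
At 4: go left to 9.
  At 9: go left to 22.
    At 22: go left to 38.
      At 38: go left to 35.
        35 is a leaf — visit 35.
      Visit 38.
      At 38: go right to 33.
        33 is a leaf — visit 33.
    Visit 22.
    At 22: go right to 14.
      14 is a leaf — visit 14.
  Visit 9.
  At 9: go right to 17.
    At 17: no left child.
    Visit 17.
    At 17: go right to 7.
      7 is a leaf — visit 7.
Visit 4.
At 4: go right to 18.
  At 18: no left child.
  Visit 18.
  At 18: go right to 3.
    3 is a leaf — visit 3.
Full in-order sequence: 35, 38, 33, 22, 14, 9, 17, 7, 4, 18, 3.

4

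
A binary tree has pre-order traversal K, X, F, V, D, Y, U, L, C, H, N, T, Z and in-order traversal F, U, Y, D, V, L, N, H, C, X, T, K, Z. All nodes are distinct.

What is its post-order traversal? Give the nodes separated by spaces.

U Y D N H C L V F T X Z K

The first element of pre-order is the root; it splits in-order into left and right subtrees.
Root K: left subtree has 11 nodes {F, U, Y, D, V, L, N, H, C, X, T}, right has 1 {Z}.
  Root X: left subtree has 9 nodes {F, U, Y, D, V, L, N, H, C}, right has 1 {T}.
    Root F: left subtree has 0 nodes { }, right has 8 {U, Y, D, V, L, N, H, C}.
      Root V: left subtree has 3 nodes {U, Y, D}, right has 4 {L, N, H, C}.
        Root D: left subtree has 2 nodes {U, Y}, right has 0 { }.
          Root Y: left subtree has 1 node {U}, right has 0 { }.
        Root L: left subtree has 0 nodes { }, right has 3 {N, H, C}.
          Root C: left subtree has 2 nodes {N, H}, right has 0 { }.
            Root H: left subtree has 1 node {N}, right has 0 { }.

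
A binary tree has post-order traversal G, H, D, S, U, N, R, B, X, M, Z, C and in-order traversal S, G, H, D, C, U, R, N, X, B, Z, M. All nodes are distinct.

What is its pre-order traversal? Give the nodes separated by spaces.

C S D H G Z X R U N B M

The last element of post-order is the root; it splits in-order into left and right subtrees.
Root C: left subtree has 4 nodes {S, G, H, D}, right has 7 {U, R, N, X, B, Z, M}.
  Root S: left subtree has 0 nodes { }, right has 3 {G, H, D}.
    Root D: left subtree has 2 nodes {G, H}, right has 0 { }.
      Root H: left subtree has 1 node {G}, right has 0 { }.
  Root Z: left subtree has 5 nodes {U, R, N, X, B}, right has 1 {M}.
    Root X: left subtree has 3 nodes {U, R, N}, right has 1 {B}.
      Root R: left subtree has 1 node {U}, right has 1 {N}.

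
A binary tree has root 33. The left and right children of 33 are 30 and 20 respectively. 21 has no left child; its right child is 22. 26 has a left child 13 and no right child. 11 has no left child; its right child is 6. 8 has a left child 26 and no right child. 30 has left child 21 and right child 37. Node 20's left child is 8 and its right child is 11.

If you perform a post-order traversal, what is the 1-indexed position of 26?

Post-order visits the left subtree, then the right subtree, then the node.
At 33: go left to 30.
  At 30: go left to 21.
    At 21: no left child.
    At 21: go right to 22.
      22 is a leaf — visit 22.
    Visit 21.
  At 30: go right to 37.
    37 is a leaf — visit 37.
  Visit 30.
At 33: go right to 20.
  At 20: go left to 8.
    At 8: go left to 26.
      At 26: go left to 13.
        13 is a leaf — visit 13.
      At 26: no right child.
      Visit 26.
    At 8: no right child.
    Visit 8.
  At 20: go right to 11.
    At 11: no left child.
    At 11: go right to 6.
      6 is a leaf — visit 6.
    Visit 11.
  Visit 20.
Visit 33.
Full post-order sequence: 22, 21, 37, 30, 13, 26, 8, 6, 11, 20, 33.

6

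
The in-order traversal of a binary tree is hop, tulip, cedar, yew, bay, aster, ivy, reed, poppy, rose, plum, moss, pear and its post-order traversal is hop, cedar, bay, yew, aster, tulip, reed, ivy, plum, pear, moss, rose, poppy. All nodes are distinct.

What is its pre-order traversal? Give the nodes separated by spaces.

poppy ivy tulip hop aster yew cedar bay reed rose moss plum pear

The last element of post-order is the root; it splits in-order into left and right subtrees.
Root poppy: left subtree has 8 nodes {hop, tulip, cedar, yew, bay, aster, ivy, reed}, right has 4 {rose, plum, moss, pear}.
  Root ivy: left subtree has 6 nodes {hop, tulip, cedar, yew, bay, aster}, right has 1 {reed}.
    Root tulip: left subtree has 1 node {hop}, right has 4 {cedar, yew, bay, aster}.
      Root aster: left subtree has 3 nodes {cedar, yew, bay}, right has 0 { }.
        Root yew: left subtree has 1 node {cedar}, right has 1 {bay}.
  Root rose: left subtree has 0 nodes { }, right has 3 {plum, moss, pear}.
    Root moss: left subtree has 1 node {plum}, right has 1 {pear}.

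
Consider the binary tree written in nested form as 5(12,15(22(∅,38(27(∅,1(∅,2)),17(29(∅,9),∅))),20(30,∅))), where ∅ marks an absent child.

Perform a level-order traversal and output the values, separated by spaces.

Level-order visits nodes level by level from the root, left to right within each level.
Level 0: 5
Level 1: 12, 15
Level 2: 22, 20
Level 3: 38, 30
Level 4: 27, 17
Level 5: 1, 29
Level 6: 2, 9

5 12 15 22 20 38 30 27 17 1 29 2 9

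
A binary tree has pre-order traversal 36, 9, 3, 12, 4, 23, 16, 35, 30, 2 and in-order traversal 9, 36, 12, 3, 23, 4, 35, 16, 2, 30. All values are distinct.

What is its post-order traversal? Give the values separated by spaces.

The first element of pre-order is the root; it splits in-order into left and right subtrees.
Root 36: left subtree has 1 node {9}, right has 8 {12, 3, 23, 4, 35, 16, 2, 30}.
  Root 3: left subtree has 1 node {12}, right has 6 {23, 4, 35, 16, 2, 30}.
    Root 4: left subtree has 1 node {23}, right has 4 {35, 16, 2, 30}.
      Root 16: left subtree has 1 node {35}, right has 2 {2, 30}.
        Root 30: left subtree has 1 node {2}, right has 0 { }.

9 12 23 35 2 30 16 4 3 36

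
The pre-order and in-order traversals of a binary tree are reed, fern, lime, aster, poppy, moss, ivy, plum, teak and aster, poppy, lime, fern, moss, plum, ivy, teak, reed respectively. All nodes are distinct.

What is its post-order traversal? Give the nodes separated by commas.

The first element of pre-order is the root; it splits in-order into left and right subtrees.
Root reed: left subtree has 8 nodes {aster, poppy, lime, fern, moss, plum, ivy, teak}, right has 0 { }.
  Root fern: left subtree has 3 nodes {aster, poppy, lime}, right has 4 {moss, plum, ivy, teak}.
    Root lime: left subtree has 2 nodes {aster, poppy}, right has 0 { }.
      Root aster: left subtree has 0 nodes { }, right has 1 {poppy}.
    Root moss: left subtree has 0 nodes { }, right has 3 {plum, ivy, teak}.
      Root ivy: left subtree has 1 node {plum}, right has 1 {teak}.

poppy, aster, lime, plum, teak, ivy, moss, fern, reed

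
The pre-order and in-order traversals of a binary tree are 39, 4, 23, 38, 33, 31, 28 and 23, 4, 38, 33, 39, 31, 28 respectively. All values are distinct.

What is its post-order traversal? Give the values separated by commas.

23, 33, 38, 4, 28, 31, 39

The first element of pre-order is the root; it splits in-order into left and right subtrees.
Root 39: left subtree has 4 nodes {23, 4, 38, 33}, right has 2 {31, 28}.
  Root 4: left subtree has 1 node {23}, right has 2 {38, 33}.
    Root 38: left subtree has 0 nodes { }, right has 1 {33}.
  Root 31: left subtree has 0 nodes { }, right has 1 {28}.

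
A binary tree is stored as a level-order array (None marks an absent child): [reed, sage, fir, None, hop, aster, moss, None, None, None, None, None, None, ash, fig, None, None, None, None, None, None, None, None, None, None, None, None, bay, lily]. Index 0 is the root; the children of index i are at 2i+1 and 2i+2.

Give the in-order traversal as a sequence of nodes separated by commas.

In-order visits the left subtree, then the node, then the right subtree.
At reed: go left to sage.
  At sage: no left child.
  Visit sage.
  At sage: go right to hop.
    hop is a leaf — visit hop.
Visit reed.
At reed: go right to fir.
  At fir: go left to aster.
    aster is a leaf — visit aster.
  Visit fir.
  At fir: go right to moss.
    At moss: go left to ash.
      At ash: go left to bay.
        bay is a leaf — visit bay.
      Visit ash.
      At ash: go right to lily.
        lily is a leaf — visit lily.
    Visit moss.
    At moss: go right to fig.
      fig is a leaf — visit fig.

sage, hop, reed, aster, fir, bay, ash, lily, moss, fig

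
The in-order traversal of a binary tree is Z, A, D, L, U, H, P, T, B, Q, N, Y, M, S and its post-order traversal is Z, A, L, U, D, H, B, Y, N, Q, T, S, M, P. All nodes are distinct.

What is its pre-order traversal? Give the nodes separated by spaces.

The last element of post-order is the root; it splits in-order into left and right subtrees.
Root P: left subtree has 6 nodes {Z, A, D, L, U, H}, right has 7 {T, B, Q, N, Y, M, S}.
  Root H: left subtree has 5 nodes {Z, A, D, L, U}, right has 0 { }.
    Root D: left subtree has 2 nodes {Z, A}, right has 2 {L, U}.
      Root A: left subtree has 1 node {Z}, right has 0 { }.
      Root U: left subtree has 1 node {L}, right has 0 { }.
  Root M: left subtree has 5 nodes {T, B, Q, N, Y}, right has 1 {S}.
    Root T: left subtree has 0 nodes { }, right has 4 {B, Q, N, Y}.
      Root Q: left subtree has 1 node {B}, right has 2 {N, Y}.
        Root N: left subtree has 0 nodes { }, right has 1 {Y}.

P H D A Z U L M T Q B N Y S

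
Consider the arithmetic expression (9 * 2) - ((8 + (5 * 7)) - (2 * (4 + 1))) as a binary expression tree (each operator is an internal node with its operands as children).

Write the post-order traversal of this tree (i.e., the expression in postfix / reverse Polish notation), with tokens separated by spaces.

9 2 * 8 5 7 * + 2 4 1 + * - -

Post-order on an expression tree gives postfix notation: for each operator, emit left operand, right operand, then the operator.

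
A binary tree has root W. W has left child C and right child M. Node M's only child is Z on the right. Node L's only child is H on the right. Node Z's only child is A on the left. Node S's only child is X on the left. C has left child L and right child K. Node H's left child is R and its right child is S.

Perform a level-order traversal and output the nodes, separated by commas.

W, C, M, L, K, Z, H, A, R, S, X

Level-order visits nodes level by level from the root, left to right within each level.
Level 0: W
Level 1: C, M
Level 2: L, K, Z
Level 3: H, A
Level 4: R, S
Level 5: X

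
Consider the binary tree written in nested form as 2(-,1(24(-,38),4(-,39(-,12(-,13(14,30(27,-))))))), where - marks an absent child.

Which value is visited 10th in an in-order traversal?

In-order visits the left subtree, then the node, then the right subtree.
At 2: no left child.
Visit 2.
At 2: go right to 1.
  At 1: go left to 24.
    At 24: no left child.
    Visit 24.
    At 24: go right to 38.
      38 is a leaf — visit 38.
  Visit 1.
  At 1: go right to 4.
    At 4: no left child.
    Visit 4.
    At 4: go right to 39.
      At 39: no left child.
      Visit 39.
      At 39: go right to 12.
        At 12: no left child.
        Visit 12.
        At 12: go right to 13.
          At 13: go left to 14.
            14 is a leaf — visit 14.
          Visit 13.
          At 13: go right to 30.
            At 30: go left to 27.
              27 is a leaf — visit 27.
            Visit 30.
            At 30: no right child.
Full in-order sequence: 2, 24, 38, 1, 4, 39, 12, 14, 13, 27, 30.

27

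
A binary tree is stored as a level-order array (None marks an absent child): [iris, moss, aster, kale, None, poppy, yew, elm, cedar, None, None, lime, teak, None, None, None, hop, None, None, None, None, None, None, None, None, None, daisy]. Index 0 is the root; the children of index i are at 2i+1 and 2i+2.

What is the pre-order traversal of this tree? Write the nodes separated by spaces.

Pre-order visits the node, then its left subtree, then its right subtree.
Visit iris.
At iris: go left to moss.
  Visit moss.
  At moss: go left to kale.
    Visit kale.
    At kale: go left to elm.
      Visit elm.
      At elm: no left child.
      At elm: go right to hop.
        hop is a leaf — visit hop.
    At kale: go right to cedar.
      cedar is a leaf — visit cedar.
  At moss: no right child.
At iris: go right to aster.
  Visit aster.
  At aster: go left to poppy.
    Visit poppy.
    At poppy: go left to lime.
      lime is a leaf — visit lime.
    At poppy: go right to teak.
      Visit teak.
      At teak: no left child.
      At teak: go right to daisy.
        daisy is a leaf — visit daisy.
  At aster: go right to yew.
    yew is a leaf — visit yew.

iris moss kale elm hop cedar aster poppy lime teak daisy yew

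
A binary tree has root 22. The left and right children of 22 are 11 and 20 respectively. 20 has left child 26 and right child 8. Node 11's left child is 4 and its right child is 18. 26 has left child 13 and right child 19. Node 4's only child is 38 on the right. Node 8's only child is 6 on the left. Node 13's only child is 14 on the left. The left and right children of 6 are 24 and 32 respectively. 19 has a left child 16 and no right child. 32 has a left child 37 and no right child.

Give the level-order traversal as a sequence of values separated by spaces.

22 11 20 4 18 26 8 38 13 19 6 14 16 24 32 37

Level-order visits nodes level by level from the root, left to right within each level.
Level 0: 22
Level 1: 11, 20
Level 2: 4, 18, 26, 8
Level 3: 38, 13, 19, 6
Level 4: 14, 16, 24, 32
Level 5: 37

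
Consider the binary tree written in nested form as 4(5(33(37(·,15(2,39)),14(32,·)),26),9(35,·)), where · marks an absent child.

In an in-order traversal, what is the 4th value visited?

39

In-order visits the left subtree, then the node, then the right subtree.
At 4: go left to 5.
  At 5: go left to 33.
    At 33: go left to 37.
      At 37: no left child.
      Visit 37.
      At 37: go right to 15.
        At 15: go left to 2.
          2 is a leaf — visit 2.
        Visit 15.
        At 15: go right to 39.
          39 is a leaf — visit 39.
    Visit 33.
    At 33: go right to 14.
      At 14: go left to 32.
        32 is a leaf — visit 32.
      Visit 14.
      At 14: no right child.
  Visit 5.
  At 5: go right to 26.
    26 is a leaf — visit 26.
Visit 4.
At 4: go right to 9.
  At 9: go left to 35.
    35 is a leaf — visit 35.
  Visit 9.
  At 9: no right child.
Full in-order sequence: 37, 2, 15, 39, 33, 32, 14, 5, 26, 4, 35, 9.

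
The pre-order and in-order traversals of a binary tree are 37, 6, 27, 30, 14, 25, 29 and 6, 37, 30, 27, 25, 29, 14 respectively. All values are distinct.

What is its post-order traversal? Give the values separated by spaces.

6 30 29 25 14 27 37

The first element of pre-order is the root; it splits in-order into left and right subtrees.
Root 37: left subtree has 1 node {6}, right has 5 {30, 27, 25, 29, 14}.
  Root 27: left subtree has 1 node {30}, right has 3 {25, 29, 14}.
    Root 14: left subtree has 2 nodes {25, 29}, right has 0 { }.
      Root 25: left subtree has 0 nodes { }, right has 1 {29}.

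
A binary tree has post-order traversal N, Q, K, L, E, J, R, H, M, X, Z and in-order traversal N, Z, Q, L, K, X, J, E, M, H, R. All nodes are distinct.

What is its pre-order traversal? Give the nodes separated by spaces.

Z N X L Q K M J E H R

The last element of post-order is the root; it splits in-order into left and right subtrees.
Root Z: left subtree has 1 node {N}, right has 9 {Q, L, K, X, J, E, M, H, R}.
  Root X: left subtree has 3 nodes {Q, L, K}, right has 5 {J, E, M, H, R}.
    Root L: left subtree has 1 node {Q}, right has 1 {K}.
    Root M: left subtree has 2 nodes {J, E}, right has 2 {H, R}.
      Root J: left subtree has 0 nodes { }, right has 1 {E}.
      Root H: left subtree has 0 nodes { }, right has 1 {R}.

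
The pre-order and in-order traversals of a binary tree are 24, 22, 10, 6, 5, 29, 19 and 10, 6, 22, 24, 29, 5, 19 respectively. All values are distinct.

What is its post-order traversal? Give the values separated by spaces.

The first element of pre-order is the root; it splits in-order into left and right subtrees.
Root 24: left subtree has 3 nodes {10, 6, 22}, right has 3 {29, 5, 19}.
  Root 22: left subtree has 2 nodes {10, 6}, right has 0 { }.
    Root 10: left subtree has 0 nodes { }, right has 1 {6}.
  Root 5: left subtree has 1 node {29}, right has 1 {19}.

6 10 22 29 19 5 24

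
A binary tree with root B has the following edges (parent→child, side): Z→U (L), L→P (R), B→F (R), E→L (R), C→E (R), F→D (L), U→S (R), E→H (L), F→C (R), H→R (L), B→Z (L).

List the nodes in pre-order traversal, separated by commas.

B, Z, U, S, F, D, C, E, H, R, L, P

Pre-order visits the node, then its left subtree, then its right subtree.
Visit B.
At B: go left to Z.
  Visit Z.
  At Z: go left to U.
    Visit U.
    At U: no left child.
    At U: go right to S.
      S is a leaf — visit S.
  At Z: no right child.
At B: go right to F.
  Visit F.
  At F: go left to D.
    D is a leaf — visit D.
  At F: go right to C.
    Visit C.
    At C: no left child.
    At C: go right to E.
      Visit E.
      At E: go left to H.
        Visit H.
        At H: go left to R.
          R is a leaf — visit R.
        At H: no right child.
      At E: go right to L.
        Visit L.
        At L: no left child.
        At L: go right to P.
          P is a leaf — visit P.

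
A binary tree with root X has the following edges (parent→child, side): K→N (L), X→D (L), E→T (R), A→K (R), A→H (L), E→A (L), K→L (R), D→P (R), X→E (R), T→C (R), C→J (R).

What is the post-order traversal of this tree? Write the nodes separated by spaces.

Post-order visits the left subtree, then the right subtree, then the node.
At X: go left to D.
  At D: no left child.
  At D: go right to P.
    P is a leaf — visit P.
  Visit D.
At X: go right to E.
  At E: go left to A.
    At A: go left to H.
      H is a leaf — visit H.
    At A: go right to K.
      At K: go left to N.
        N is a leaf — visit N.
      At K: go right to L.
        L is a leaf — visit L.
      Visit K.
    Visit A.
  At E: go right to T.
    At T: no left child.
    At T: go right to C.
      At C: no left child.
      At C: go right to J.
        J is a leaf — visit J.
      Visit C.
    Visit T.
  Visit E.
Visit X.

P D H N L K A J C T E X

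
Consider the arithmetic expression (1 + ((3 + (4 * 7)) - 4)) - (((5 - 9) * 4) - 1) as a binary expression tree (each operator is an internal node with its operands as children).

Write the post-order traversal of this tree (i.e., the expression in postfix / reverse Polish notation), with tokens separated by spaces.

1 3 4 7 * + 4 - + 5 9 - 4 * 1 - -

Post-order on an expression tree gives postfix notation: for each operator, emit left operand, right operand, then the operator.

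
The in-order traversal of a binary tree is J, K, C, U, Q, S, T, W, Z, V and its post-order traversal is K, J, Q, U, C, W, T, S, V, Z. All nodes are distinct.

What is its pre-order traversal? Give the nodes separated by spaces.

The last element of post-order is the root; it splits in-order into left and right subtrees.
Root Z: left subtree has 8 nodes {J, K, C, U, Q, S, T, W}, right has 1 {V}.
  Root S: left subtree has 5 nodes {J, K, C, U, Q}, right has 2 {T, W}.
    Root C: left subtree has 2 nodes {J, K}, right has 2 {U, Q}.
      Root J: left subtree has 0 nodes { }, right has 1 {K}.
      Root U: left subtree has 0 nodes { }, right has 1 {Q}.
    Root T: left subtree has 0 nodes { }, right has 1 {W}.

Z S C J K U Q T W V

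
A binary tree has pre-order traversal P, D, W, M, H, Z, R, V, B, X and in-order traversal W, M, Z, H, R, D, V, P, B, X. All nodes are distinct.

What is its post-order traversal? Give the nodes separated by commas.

Z, R, H, M, W, V, D, X, B, P

The first element of pre-order is the root; it splits in-order into left and right subtrees.
Root P: left subtree has 7 nodes {W, M, Z, H, R, D, V}, right has 2 {B, X}.
  Root D: left subtree has 5 nodes {W, M, Z, H, R}, right has 1 {V}.
    Root W: left subtree has 0 nodes { }, right has 4 {M, Z, H, R}.
      Root M: left subtree has 0 nodes { }, right has 3 {Z, H, R}.
        Root H: left subtree has 1 node {Z}, right has 1 {R}.
  Root B: left subtree has 0 nodes { }, right has 1 {X}.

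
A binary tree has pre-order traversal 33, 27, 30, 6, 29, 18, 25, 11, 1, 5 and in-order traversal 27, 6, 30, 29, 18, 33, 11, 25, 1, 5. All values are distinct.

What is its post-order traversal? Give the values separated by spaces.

The first element of pre-order is the root; it splits in-order into left and right subtrees.
Root 33: left subtree has 5 nodes {27, 6, 30, 29, 18}, right has 4 {11, 25, 1, 5}.
  Root 27: left subtree has 0 nodes { }, right has 4 {6, 30, 29, 18}.
    Root 30: left subtree has 1 node {6}, right has 2 {29, 18}.
      Root 29: left subtree has 0 nodes { }, right has 1 {18}.
  Root 25: left subtree has 1 node {11}, right has 2 {1, 5}.
    Root 1: left subtree has 0 nodes { }, right has 1 {5}.

6 18 29 30 27 11 5 1 25 33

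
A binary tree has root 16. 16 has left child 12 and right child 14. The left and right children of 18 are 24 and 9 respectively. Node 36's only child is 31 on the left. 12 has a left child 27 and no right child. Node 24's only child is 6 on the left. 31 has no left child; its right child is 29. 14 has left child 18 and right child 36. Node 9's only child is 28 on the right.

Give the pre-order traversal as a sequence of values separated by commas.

16, 12, 27, 14, 18, 24, 6, 9, 28, 36, 31, 29

Pre-order visits the node, then its left subtree, then its right subtree.
Visit 16.
At 16: go left to 12.
  Visit 12.
  At 12: go left to 27.
    27 is a leaf — visit 27.
  At 12: no right child.
At 16: go right to 14.
  Visit 14.
  At 14: go left to 18.
    Visit 18.
    At 18: go left to 24.
      Visit 24.
      At 24: go left to 6.
        6 is a leaf — visit 6.
      At 24: no right child.
    At 18: go right to 9.
      Visit 9.
      At 9: no left child.
      At 9: go right to 28.
        28 is a leaf — visit 28.
  At 14: go right to 36.
    Visit 36.
    At 36: go left to 31.
      Visit 31.
      At 31: no left child.
      At 31: go right to 29.
        29 is a leaf — visit 29.
    At 36: no right child.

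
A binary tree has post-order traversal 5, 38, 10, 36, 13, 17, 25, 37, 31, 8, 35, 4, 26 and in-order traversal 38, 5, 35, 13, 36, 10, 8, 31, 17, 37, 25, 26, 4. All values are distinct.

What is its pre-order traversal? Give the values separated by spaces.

26 35 38 5 8 13 36 10 31 37 17 25 4

The last element of post-order is the root; it splits in-order into left and right subtrees.
Root 26: left subtree has 11 nodes {38, 5, 35, 13, 36, 10, 8, 31, 17, 37, 25}, right has 1 {4}.
  Root 35: left subtree has 2 nodes {38, 5}, right has 8 {13, 36, 10, 8, 31, 17, 37, 25}.
    Root 38: left subtree has 0 nodes { }, right has 1 {5}.
    Root 8: left subtree has 3 nodes {13, 36, 10}, right has 4 {31, 17, 37, 25}.
      Root 13: left subtree has 0 nodes { }, right has 2 {36, 10}.
        Root 36: left subtree has 0 nodes { }, right has 1 {10}.
      Root 31: left subtree has 0 nodes { }, right has 3 {17, 37, 25}.
        Root 37: left subtree has 1 node {17}, right has 1 {25}.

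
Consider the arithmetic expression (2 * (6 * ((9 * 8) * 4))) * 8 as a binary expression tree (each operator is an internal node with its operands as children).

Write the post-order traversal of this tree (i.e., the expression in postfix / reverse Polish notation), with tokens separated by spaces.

Post-order on an expression tree gives postfix notation: for each operator, emit left operand, right operand, then the operator.

2 6 9 8 * 4 * * * 8 *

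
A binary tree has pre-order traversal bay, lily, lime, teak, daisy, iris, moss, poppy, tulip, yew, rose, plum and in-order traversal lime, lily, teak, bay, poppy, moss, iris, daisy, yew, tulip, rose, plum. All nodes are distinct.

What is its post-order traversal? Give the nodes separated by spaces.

The first element of pre-order is the root; it splits in-order into left and right subtrees.
Root bay: left subtree has 3 nodes {lime, lily, teak}, right has 8 {poppy, moss, iris, daisy, yew, tulip, rose, plum}.
  Root lily: left subtree has 1 node {lime}, right has 1 {teak}.
  Root daisy: left subtree has 3 nodes {poppy, moss, iris}, right has 4 {yew, tulip, rose, plum}.
    Root iris: left subtree has 2 nodes {poppy, moss}, right has 0 { }.
      Root moss: left subtree has 1 node {poppy}, right has 0 { }.
    Root tulip: left subtree has 1 node {yew}, right has 2 {rose, plum}.
      Root rose: left subtree has 0 nodes { }, right has 1 {plum}.

lime teak lily poppy moss iris yew plum rose tulip daisy bay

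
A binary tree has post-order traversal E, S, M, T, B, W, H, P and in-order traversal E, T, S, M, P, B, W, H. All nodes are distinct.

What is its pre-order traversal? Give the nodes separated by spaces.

The last element of post-order is the root; it splits in-order into left and right subtrees.
Root P: left subtree has 4 nodes {E, T, S, M}, right has 3 {B, W, H}.
  Root T: left subtree has 1 node {E}, right has 2 {S, M}.
    Root M: left subtree has 1 node {S}, right has 0 { }.
  Root H: left subtree has 2 nodes {B, W}, right has 0 { }.
    Root W: left subtree has 1 node {B}, right has 0 { }.

P T E M S H W B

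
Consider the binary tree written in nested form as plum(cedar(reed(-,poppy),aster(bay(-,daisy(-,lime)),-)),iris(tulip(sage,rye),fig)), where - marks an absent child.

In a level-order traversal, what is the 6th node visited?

Level-order visits nodes level by level from the root, left to right within each level.
Level 0: plum
Level 1: cedar, iris
Level 2: reed, aster, tulip, fig
Level 3: poppy, bay, sage, rye
Level 4: daisy
Level 5: lime
Full level-order sequence: plum, cedar, iris, reed, aster, tulip, fig, poppy, bay, sage, rye, daisy, lime.

tulip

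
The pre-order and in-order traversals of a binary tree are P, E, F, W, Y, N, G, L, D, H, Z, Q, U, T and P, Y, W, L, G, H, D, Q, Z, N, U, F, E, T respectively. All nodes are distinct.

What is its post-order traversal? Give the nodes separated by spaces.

Y L H Q Z D G U N W F T E P

The first element of pre-order is the root; it splits in-order into left and right subtrees.
Root P: left subtree has 0 nodes { }, right has 13 {Y, W, L, G, H, D, Q, Z, N, U, F, E, T}.
  Root E: left subtree has 11 nodes {Y, W, L, G, H, D, Q, Z, N, U, F}, right has 1 {T}.
    Root F: left subtree has 10 nodes {Y, W, L, G, H, D, Q, Z, N, U}, right has 0 { }.
      Root W: left subtree has 1 node {Y}, right has 8 {L, G, H, D, Q, Z, N, U}.
        Root N: left subtree has 6 nodes {L, G, H, D, Q, Z}, right has 1 {U}.
          Root G: left subtree has 1 node {L}, right has 4 {H, D, Q, Z}.
            Root D: left subtree has 1 node {H}, right has 2 {Q, Z}.
              Root Z: left subtree has 1 node {Q}, right has 0 { }.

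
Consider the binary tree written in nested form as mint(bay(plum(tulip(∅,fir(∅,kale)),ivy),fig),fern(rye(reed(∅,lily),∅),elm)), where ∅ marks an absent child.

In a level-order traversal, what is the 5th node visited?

fig

Level-order visits nodes level by level from the root, left to right within each level.
Level 0: mint
Level 1: bay, fern
Level 2: plum, fig, rye, elm
Level 3: tulip, ivy, reed
Level 4: fir, lily
Level 5: kale
Full level-order sequence: mint, bay, fern, plum, fig, rye, elm, tulip, ivy, reed, fir, lily, kale.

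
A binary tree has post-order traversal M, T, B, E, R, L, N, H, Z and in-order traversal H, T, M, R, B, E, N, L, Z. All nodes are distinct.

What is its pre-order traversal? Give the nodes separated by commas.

Z, H, N, R, T, M, E, B, L

The last element of post-order is the root; it splits in-order into left and right subtrees.
Root Z: left subtree has 8 nodes {H, T, M, R, B, E, N, L}, right has 0 { }.
  Root H: left subtree has 0 nodes { }, right has 7 {T, M, R, B, E, N, L}.
    Root N: left subtree has 5 nodes {T, M, R, B, E}, right has 1 {L}.
      Root R: left subtree has 2 nodes {T, M}, right has 2 {B, E}.
        Root T: left subtree has 0 nodes { }, right has 1 {M}.
        Root E: left subtree has 1 node {B}, right has 0 { }.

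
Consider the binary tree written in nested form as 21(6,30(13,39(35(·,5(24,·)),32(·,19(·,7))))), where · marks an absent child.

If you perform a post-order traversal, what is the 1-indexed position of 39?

Post-order visits the left subtree, then the right subtree, then the node.
At 21: go left to 6.
  6 is a leaf — visit 6.
At 21: go right to 30.
  At 30: go left to 13.
    13 is a leaf — visit 13.
  At 30: go right to 39.
    At 39: go left to 35.
      At 35: no left child.
      At 35: go right to 5.
        At 5: go left to 24.
          24 is a leaf — visit 24.
        At 5: no right child.
        Visit 5.
      Visit 35.
    At 39: go right to 32.
      At 32: no left child.
      At 32: go right to 19.
        At 19: no left child.
        At 19: go right to 7.
          7 is a leaf — visit 7.
        Visit 19.
      Visit 32.
    Visit 39.
  Visit 30.
Visit 21.
Full post-order sequence: 6, 13, 24, 5, 35, 7, 19, 32, 39, 30, 21.

9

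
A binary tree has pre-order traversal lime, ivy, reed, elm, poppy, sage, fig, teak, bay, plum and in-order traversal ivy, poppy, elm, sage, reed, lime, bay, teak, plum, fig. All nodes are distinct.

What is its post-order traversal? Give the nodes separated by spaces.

The first element of pre-order is the root; it splits in-order into left and right subtrees.
Root lime: left subtree has 5 nodes {ivy, poppy, elm, sage, reed}, right has 4 {bay, teak, plum, fig}.
  Root ivy: left subtree has 0 nodes { }, right has 4 {poppy, elm, sage, reed}.
    Root reed: left subtree has 3 nodes {poppy, elm, sage}, right has 0 { }.
      Root elm: left subtree has 1 node {poppy}, right has 1 {sage}.
  Root fig: left subtree has 3 nodes {bay, teak, plum}, right has 0 { }.
    Root teak: left subtree has 1 node {bay}, right has 1 {plum}.

poppy sage elm reed ivy bay plum teak fig lime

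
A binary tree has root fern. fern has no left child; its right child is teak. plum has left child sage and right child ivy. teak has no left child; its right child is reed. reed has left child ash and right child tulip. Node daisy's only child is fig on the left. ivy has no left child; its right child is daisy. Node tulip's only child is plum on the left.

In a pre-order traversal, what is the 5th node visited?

tulip

Pre-order visits the node, then its left subtree, then its right subtree.
Visit fern.
At fern: no left child.
At fern: go right to teak.
  Visit teak.
  At teak: no left child.
  At teak: go right to reed.
    Visit reed.
    At reed: go left to ash.
      ash is a leaf — visit ash.
    At reed: go right to tulip.
      Visit tulip.
      At tulip: go left to plum.
        Visit plum.
        At plum: go left to sage.
          sage is a leaf — visit sage.
        At plum: go right to ivy.
          Visit ivy.
          At ivy: no left child.
          At ivy: go right to daisy.
            Visit daisy.
            At daisy: go left to fig.
              fig is a leaf — visit fig.
            At daisy: no right child.
      At tulip: no right child.
Full pre-order sequence: fern, teak, reed, ash, tulip, plum, sage, ivy, daisy, fig.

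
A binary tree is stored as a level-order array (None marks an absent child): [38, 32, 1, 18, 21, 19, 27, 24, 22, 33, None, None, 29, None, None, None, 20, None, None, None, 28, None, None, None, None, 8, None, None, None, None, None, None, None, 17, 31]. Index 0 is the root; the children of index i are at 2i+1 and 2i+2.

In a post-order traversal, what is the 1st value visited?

17

Post-order visits the left subtree, then the right subtree, then the node.
At 38: go left to 32.
  At 32: go left to 18.
    At 18: go left to 24.
      At 24: no left child.
      At 24: go right to 20.
        At 20: go left to 17.
          17 is a leaf — visit 17.
        At 20: go right to 31.
          31 is a leaf — visit 31.
        Visit 20.
      Visit 24.
    At 18: go right to 22.
      22 is a leaf — visit 22.
    Visit 18.
  At 32: go right to 21.
    At 21: go left to 33.
      At 33: no left child.
      At 33: go right to 28.
        28 is a leaf — visit 28.
      Visit 33.
    At 21: no right child.
    Visit 21.
  Visit 32.
At 38: go right to 1.
  At 1: go left to 19.
    At 19: no left child.
    At 19: go right to 29.
      At 29: go left to 8.
        8 is a leaf — visit 8.
      At 29: no right child.
      Visit 29.
    Visit 19.
  At 1: go right to 27.
    27 is a leaf — visit 27.
  Visit 1.
Visit 38.
Full post-order sequence: 17, 31, 20, 24, 22, 18, 28, 33, 21, 32, 8, 29, 19, 27, 1, 38.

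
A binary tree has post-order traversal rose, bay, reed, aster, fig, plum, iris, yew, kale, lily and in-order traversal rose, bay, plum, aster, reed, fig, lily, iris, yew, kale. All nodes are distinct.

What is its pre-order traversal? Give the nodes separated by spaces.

The last element of post-order is the root; it splits in-order into left and right subtrees.
Root lily: left subtree has 6 nodes {rose, bay, plum, aster, reed, fig}, right has 3 {iris, yew, kale}.
  Root plum: left subtree has 2 nodes {rose, bay}, right has 3 {aster, reed, fig}.
    Root bay: left subtree has 1 node {rose}, right has 0 { }.
    Root fig: left subtree has 2 nodes {aster, reed}, right has 0 { }.
      Root aster: left subtree has 0 nodes { }, right has 1 {reed}.
  Root kale: left subtree has 2 nodes {iris, yew}, right has 0 { }.
    Root yew: left subtree has 1 node {iris}, right has 0 { }.

lily plum bay rose fig aster reed kale yew iris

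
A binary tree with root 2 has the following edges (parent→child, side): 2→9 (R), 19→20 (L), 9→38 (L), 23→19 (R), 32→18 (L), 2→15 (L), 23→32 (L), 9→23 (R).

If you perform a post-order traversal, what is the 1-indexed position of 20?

5

Post-order visits the left subtree, then the right subtree, then the node.
At 2: go left to 15.
  15 is a leaf — visit 15.
At 2: go right to 9.
  At 9: go left to 38.
    38 is a leaf — visit 38.
  At 9: go right to 23.
    At 23: go left to 32.
      At 32: go left to 18.
        18 is a leaf — visit 18.
      At 32: no right child.
      Visit 32.
    At 23: go right to 19.
      At 19: go left to 20.
        20 is a leaf — visit 20.
      At 19: no right child.
      Visit 19.
    Visit 23.
  Visit 9.
Visit 2.
Full post-order sequence: 15, 38, 18, 32, 20, 19, 23, 9, 2.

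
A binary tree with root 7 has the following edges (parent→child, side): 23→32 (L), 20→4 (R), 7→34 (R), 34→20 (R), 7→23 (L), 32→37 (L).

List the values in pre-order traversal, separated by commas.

7, 23, 32, 37, 34, 20, 4

Pre-order visits the node, then its left subtree, then its right subtree.
Visit 7.
At 7: go left to 23.
  Visit 23.
  At 23: go left to 32.
    Visit 32.
    At 32: go left to 37.
      37 is a leaf — visit 37.
    At 32: no right child.
  At 23: no right child.
At 7: go right to 34.
  Visit 34.
  At 34: no left child.
  At 34: go right to 20.
    Visit 20.
    At 20: no left child.
    At 20: go right to 4.
      4 is a leaf — visit 4.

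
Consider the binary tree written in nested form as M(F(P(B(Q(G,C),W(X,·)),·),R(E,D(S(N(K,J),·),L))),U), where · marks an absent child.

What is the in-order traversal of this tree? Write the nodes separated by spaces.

In-order visits the left subtree, then the node, then the right subtree.
At M: go left to F.
  At F: go left to P.
    At P: go left to B.
      At B: go left to Q.
        At Q: go left to G.
          G is a leaf — visit G.
        Visit Q.
        At Q: go right to C.
          C is a leaf — visit C.
      Visit B.
      At B: go right to W.
        At W: go left to X.
          X is a leaf — visit X.
        Visit W.
        At W: no right child.
    Visit P.
    At P: no right child.
  Visit F.
  At F: go right to R.
    At R: go left to E.
      E is a leaf — visit E.
    Visit R.
    At R: go right to D.
      At D: go left to S.
        At S: go left to N.
          At N: go left to K.
            K is a leaf — visit K.
          Visit N.
          At N: go right to J.
            J is a leaf — visit J.
        Visit S.
        At S: no right child.
      Visit D.
      At D: go right to L.
        L is a leaf — visit L.
Visit M.
At M: go right to U.
  U is a leaf — visit U.

G Q C B X W P F E R K N J S D L M U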